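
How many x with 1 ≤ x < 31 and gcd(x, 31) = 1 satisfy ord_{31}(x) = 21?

0

φ(31) = 31 − 1 = 30 = 2 · 3 · 5.
(Z/31Z)^× is cyclic (|G| = 30); a cyclic group of order m has exactly φ(d) elements of each order d | m, and none otherwise.
Here 30 is not a multiple of 21, so there are no elements of order 21.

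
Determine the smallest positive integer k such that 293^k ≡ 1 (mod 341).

Since 293 ∈ (Z/341Z)^×, its order divides φ(341) = φ(11·31) = (11−1)·(31−1) = 10·30 = 300 = 2^2 · 3 · 5^2.
Divisors of 300: 1, 2, 3, 4, 5, 6, 10, 12, 15, 20, 25, 30, 50, 60, 75, 100, 150, 300.
Evaluate successive powers at the divisors of 300:
293^1 ≡ 293 (mod 341)
293^2 ≡ 258 (mod 341)
293^3 ≡ 233 (mod 341)
293^4 ≡ 69 (mod 341)
293^5 ≡ 98 (mod 341)
293^6 ≡ 70 (mod 341)
293^10 ≡ 56 (mod 341)
293^12 ≡ 126 (mod 341)
293^15 ≡ 32 (mod 341)
293^20 ≡ 67 (mod 341)
293^25 ≡ 87 (mod 341)
293^30 ≡ 1 (mod 341) ✓
Therefore the multiplicative order of 293 modulo 341 is 30.

30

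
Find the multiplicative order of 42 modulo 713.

ord(42) | φ(713) = φ(23·31) = (23−1)·(31−1) = 22·30 = 660 = 2^2 · 3 · 5 · 11.
Divisors of 660: 1, 2, 3, 4, 5, 6, 10, 11, 12, 15, 20, 22, 30, 33, 44, 55, 60, 66, 110, 132, 165, 220, 330, 660.
Evaluate successive powers at the divisors of 660:
42^1 ≡ 42
42^2 ≡ 338
42^3 ≡ 649
42^4 ≡ 164
42^5 ≡ 471
42^6 ≡ 531
42^10 ≡ 98
42^11 ≡ 551
42^12 ≡ 326
42^15 ≡ 526
42^20 ≡ 335
42^22 ≡ 576
42^30 ≡ 32
42^33 ≡ 91
42^44 ≡ 231
42^55 ≡ 367
42^60 ≡ 311
42^66 ≡ 438
42^110 ≡ 645
42^132 ≡ 47
42^165 ≡ 712
42^220 ≡ 346
42^330 ≡ 1
The smallest such exponent is 330, so the order of 42 is 330.

330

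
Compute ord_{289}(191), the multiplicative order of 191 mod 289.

By Lagrange's theorem, ord_289(191) divides φ(289) = φ(17^2) = 17·(17−1) = 272 = 2^4 · 17.
Divisors of 272: 1, 2, 4, 8, 16, 17, 34, 68, 136, 272.
Check 191^d mod 289 for each divisor in increasing order:
191^1 ≡ 191 (mod 289)
191^2 ≡ 67 (mod 289)
191^4 ≡ 154 (mod 289)
191^8 ≡ 18 (mod 289)
191^16 ≡ 35 (mod 289)
191^17 ≡ 38 (mod 289)
191^34 ≡ 288 (mod 289)
191^68 ≡ 1 (mod 289) ✓
Hence ord(191) = 68.

68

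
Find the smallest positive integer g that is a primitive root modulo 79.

3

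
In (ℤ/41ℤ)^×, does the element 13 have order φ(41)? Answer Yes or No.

Yes

φ(41) = 41 − 1 = 40 = 2^3 · 5.
Test 13^(40/q) mod 41 for each prime factor q of 40:
13^20 ≡ 40 (mod 41)  [q = 2: ≢ 1 ✓]
13^8 ≡ 10 (mod 41)  [q = 5: ≢ 1 ✓]
All checks pass, so 13 has order 40 and is a primitive root modulo 41.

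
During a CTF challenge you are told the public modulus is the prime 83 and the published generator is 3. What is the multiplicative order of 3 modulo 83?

The order of 3 must divide φ(83) = 83 − 1 = 82 = 2 · 41.
Divisors of 82: 1, 2, 41, 82.
Test each divisor d:
3^1 ≡ 3 (mod 83)
3^2 ≡ 9 (mod 83)
3^41 ≡ 1 (mod 83) ✓
So ord_83(3) = 41.

41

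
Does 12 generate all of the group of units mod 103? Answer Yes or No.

Yes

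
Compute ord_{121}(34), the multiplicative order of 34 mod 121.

11

By Lagrange's theorem, ord_121(34) divides φ(121) = φ(11^2) = 11·(11−1) = 110 = 2 · 5 · 11.
Divisors of 110: 1, 2, 5, 10, 11, 22, 55, 110.
Test each divisor d:
34^1 ≡ 34 (mod 121)
34^2 ≡ 67 (mod 121)
34^5 ≡ 45 (mod 121)
34^10 ≡ 89 (mod 121)
34^11 ≡ 1 (mod 121) ✓
Hence ord(34) = 11.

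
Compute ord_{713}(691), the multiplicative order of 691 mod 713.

Since 691 ∈ (Z/713Z)^×, its order divides φ(713) = φ(23·31) = (23−1)·(31−1) = 22·30 = 660 = 2^2 · 3 · 5 · 11.
Divisors of 660: 1, 2, 3, 4, 5, 6, 10, 11, 12, 15, 20, 22, 30, 33, 44, 55, 60, 66, 110, 132, 165, 220, 330, 660.
Evaluate successive powers at the divisors of 660:
691^1 ≡ 691 (mod 713)
691^2 ≡ 484 (mod 713)
691^3 ≡ 47 (mod 713)
691^4 ≡ 392 (mod 713)
691^5 ≡ 645 (mod 713)
691^6 ≡ 70 (mod 713)
691^10 ≡ 346 (mod 713)
691^11 ≡ 231 (mod 713)
691^12 ≡ 622 (mod 713)
691^15 ≡ 1 (mod 713) ✓
Hence ord(691) = 15.

15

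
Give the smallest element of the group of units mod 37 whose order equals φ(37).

φ(37) = 37 − 1 = 36 = 2^2 · 3^2.
g is a primitive root iff g^(36/q) ≢ 1 (mod 37) for each prime q ∈ {2, 3}.
g = 2: 2^18 ≡ 36; 2^12 ≡ 26 — none is 1, so 2 is a primitive root.
The smallest primitive root modulo 37 is 2.

2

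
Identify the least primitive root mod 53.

2

φ(53) = 53 − 1 = 52 = 2^2 · 13.
Test candidates g = 2, 3, … against the prime factors q ∈ {2, 13} of φ(53): g is a generator iff g^(52/q) ≢ 1 for every such q.
g = 2: 2^26 ≡ 52; 2^4 ≡ 16 — none is 1, so 2 is a primitive root.
The smallest primitive root modulo 53 is 2.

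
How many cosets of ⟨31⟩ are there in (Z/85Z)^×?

ord(31) | φ(85) = φ(5·17) = (5−1)·(17−1) = 4·16 = 64 = 2^6.
Divisors of 64: 1, 2, 4, 8, 16, 32, 64.
Test each divisor d:
31^1 ≡ 31 (mod 85)
31^2 ≡ 26 (mod 85)
31^4 ≡ 81 (mod 85)
31^8 ≡ 16 (mod 85)
31^16 ≡ 1 (mod 85) ✓
So ord_85(31) = 16, hence |⟨31⟩| = 16.
The index is φ(85) / ord(31) = 64 / 16 = 4.

4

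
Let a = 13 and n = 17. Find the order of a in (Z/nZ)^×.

4

The order of 13 must divide φ(17) = 17 − 1 = 16 = 2^4.
Divisors of 16: 1, 2, 4, 8, 16.
Test each divisor d:
13^1 ≡ 13 (mod 17)
13^2 ≡ 16 (mod 17)
13^4 ≡ 1 (mod 17) ✓
Hence ord(13) = 4.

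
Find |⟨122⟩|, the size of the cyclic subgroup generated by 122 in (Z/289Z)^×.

272

The order of 122 must divide φ(289) = φ(17^2) = 17·(17−1) = 272 = 2^4 · 17.
Divisors of 272: 1, 2, 4, 8, 16, 17, 34, 68, 136, 272.
Compute 122^d (mod 289) for the divisors d until we hit 1:
122^1 ≡ 122
122^2 ≡ 145
122^4 ≡ 217
122^8 ≡ 271
122^16 ≡ 35
122^17 ≡ 224
122^34 ≡ 179
122^68 ≡ 251
122^136 ≡ 288
122^272 ≡ 1
Hence ord(122) = 272.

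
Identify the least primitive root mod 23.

φ(23) = 23 − 1 = 22 = 2 · 11.
Test candidates g = 2, 3, … against the prime factors q ∈ {2, 11} of φ(23): g is a generator iff g^(22/q) ≢ 1 for every such q.
g = 2: 2^11 ≡ 1 — hits 1, so not a primitive root.
g = 3: 3^11 ≡ 1 — hits 1, so not a primitive root.
g = 4: 4^11 ≡ 1 — hits 1, so not a primitive root.
g = 5: 5^11 ≡ 22; 5^2 ≡ 2 — none is 1, so 5 is a primitive root.
Hence the least primitive root of 23 is 5.

5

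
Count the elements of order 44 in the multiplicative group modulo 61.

0

φ(61) = 61 − 1 = 60 = 2^2 · 3 · 5.
In a cyclic group of order 60, there are φ(d) elements of order d for each divisor d of 60, and zero for non-divisors.
Here 60 is not a multiple of 44, so there are no elements of order 44.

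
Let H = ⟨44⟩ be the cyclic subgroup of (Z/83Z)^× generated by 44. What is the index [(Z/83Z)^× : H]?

2

Since 44 ∈ (Z/83Z)^×, its order divides φ(83) = 83 − 1 = 82 = 2 · 41.
Divisors of 82: 1, 2, 41, 82.
Compute 44^d (mod 83) for the divisors d until we hit 1:
44^1 ≡ 44 (mod 83)
44^2 ≡ 27 (mod 83)
44^41 ≡ 1 (mod 83) ✓
The order of 44 is 41, so the subgroup it generates has 41 elements.
Index = |(Z/83Z)^×| / |⟨44⟩| = 82 / 41 = 2.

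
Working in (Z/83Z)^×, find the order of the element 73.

82

Since 73 ∈ (Z/83Z)^×, its order divides φ(83) = 83 − 1 = 82 = 2 · 41.
Divisors of 82: 1, 2, 41, 82.
Evaluate successive powers at the divisors of 82:
73^1 ≡ 73 (mod 83)
73^2 ≡ 17 (mod 83)
73^41 ≡ 82 (mod 83)
73^82 ≡ 1 (mod 83) ✓
So ord_83(73) = 82.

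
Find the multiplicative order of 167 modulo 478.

238

Since 167 ∈ (Z/478Z)^×, its order divides φ(478) = φ(2)·φ(239) = 1·238 = 238 = 2 · 7 · 17.
Divisors of 238: 1, 2, 7, 14, 17, 34, 119, 238.
Evaluate successive powers at the divisors of 238:
167^1 ≡ 167
167^2 ≡ 165
167^7 ≡ 203
167^14 ≡ 101
167^17 ≡ 139
167^34 ≡ 201
167^119 ≡ 477
167^238 ≡ 1
Hence ord(167) = 238.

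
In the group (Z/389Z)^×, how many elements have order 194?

φ(389) = 389 − 1 = 388 = 2^2 · 97.
Since (Z/389Z)^× is cyclic of order 388, the number of elements of order d is φ(d) when d | 388 and 0 otherwise.
194 = 2 · 97 divides 388, and φ(194) = 96.

96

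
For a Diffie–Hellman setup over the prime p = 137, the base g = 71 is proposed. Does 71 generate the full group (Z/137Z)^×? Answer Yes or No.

Yes

φ(137) = 137 − 1 = 136 = 2^3 · 17.
An element g generates (Z/137Z)^× iff g^(136/q) ≢ 1 (mod 137) for each prime q ∈ {2, 17}.
71^68 ≡ 136 (mod 137)  [q = 2: ≢ 1 ✓]
71^8 ≡ 74 (mod 137)  [q = 17: ≢ 1 ✓]
All checks pass, so 71 has order 136 and is a primitive root modulo 137.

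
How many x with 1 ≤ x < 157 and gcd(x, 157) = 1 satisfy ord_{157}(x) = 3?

2

φ(157) = 157 − 1 = 156 = 2^2 · 3 · 13.
(Z/157Z)^× is cyclic (|G| = 156); a cyclic group of order m has exactly φ(d) elements of each order d | m, and none otherwise.
3 | 156, and φ(3) = 3 − 1 = 2.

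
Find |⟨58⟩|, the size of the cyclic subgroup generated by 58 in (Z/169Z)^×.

156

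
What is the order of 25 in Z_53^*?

26

The order of 25 must divide φ(53) = 53 − 1 = 52 = 2^2 · 13.
Divisors of 52: 1, 2, 4, 13, 26, 52.
Test each divisor d:
25^1 ≡ 25
25^2 ≡ 42
25^4 ≡ 15
25^13 ≡ 52
25^26 ≡ 1
Therefore the multiplicative order of 25 modulo 53 is 26.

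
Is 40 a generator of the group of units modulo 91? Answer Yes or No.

91 = 7 · 13 is a product of two distinct odd primes, so (Z/91Z)^× ≅ (Z/7Z)^× × (Z/13Z)^× is not cyclic.
No primitive root modulo 91 exists; in particular 40 is not one.

No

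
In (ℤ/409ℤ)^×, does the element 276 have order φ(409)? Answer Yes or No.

φ(409) = 409 − 1 = 408 = 2^3 · 3 · 17.
An element g generates (Z/409Z)^× iff g^(408/q) ≢ 1 (mod 409) for each prime q ∈ {2, 3, 17}.
276^204 ≡ 1 (mod 409)  [q = 2: ≡ 1 ✗]
276^136 ≡ 53 (mod 409)  [q = 3: ≢ 1 ✓]
276^24 ≡ 125 (mod 409)  [q = 17: ≢ 1 ✓]
Since 276^204 ≡ 1, the order of 276 divides 204 < 408, so 276 is not a primitive root.

No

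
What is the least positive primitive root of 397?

φ(397) = 397 − 1 = 396 = 2^2 · 3^2 · 11.
g is a primitive root iff g^(396/q) ≢ 1 (mod 397) for each prime q ∈ {2, 3, 11}.
g = 2: 2^198 ≡ 396; 2^132 ≡ 1 — hits 1, so not a primitive root.
g = 3: 3^198 ≡ 1 — hits 1, so not a primitive root.
g = 4: 4^198 ≡ 1 — hits 1, so not a primitive root.
g = 5: 5^198 ≡ 396; 5^132 ≡ 362; 5^36 ≡ 290 — none is 1, so 5 is a primitive root.
Hence the least primitive root of 397 is 5.

5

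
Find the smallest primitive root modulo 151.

6

φ(151) = 151 − 1 = 150 = 2 · 3 · 5^2.
g is a primitive root iff g^(150/q) ≢ 1 (mod 151) for each prime q ∈ {2, 3, 5}.
g = 2: 2^75 ≡ 1 — hits 1, so not a primitive root.
g = 3: 3^75 ≡ 150; 3^50 ≡ 1 — hits 1, so not a primitive root.
g = 4: 4^75 ≡ 1 — hits 1, so not a primitive root.
g = 5: 5^75 ≡ 1 — hits 1, so not a primitive root.
g = 6: 6^75 ≡ 150; 6^50 ≡ 32; 6^30 ≡ 59 — none is 1, so 6 is a primitive root.
The smallest primitive root modulo 151 is 6.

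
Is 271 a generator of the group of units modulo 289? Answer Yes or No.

No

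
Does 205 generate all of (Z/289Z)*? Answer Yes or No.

No

φ(289) = φ(17^2) = 17·(17−1) = 272 = 2^4 · 17.
Test 205^(272/q) mod 289 for each prime factor q of 272:
205^136 ≡ 1 (mod 289)  [q = 2: ≡ 1 ✗]
205^16 ≡ 86 (mod 289)  [q = 17: ≢ 1 ✓]
Since 205^136 ≡ 1, the order of 205 divides 136 < 272, so 205 is not a primitive root.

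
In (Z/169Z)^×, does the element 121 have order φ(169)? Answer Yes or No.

φ(169) = φ(13^2) = 13·(13−1) = 156 = 2^2 · 3 · 13.
121 is a primitive root mod 169 iff 121^(φ(169)/q) ≢ 1 for every prime q | φ(169), i.e. q ∈ {2, 3, 13}.
121^78 ≡ 1 (mod 169)  [q = 2: ≡ 1 ✗]
121^52 ≡ 22 (mod 169)  [q = 3: ≢ 1 ✓]
121^12 ≡ 92 (mod 169)  [q = 13: ≢ 1 ✓]
Since 121^78 ≡ 1, the order of 121 divides 78 < 156, so 121 is not a primitive root.

No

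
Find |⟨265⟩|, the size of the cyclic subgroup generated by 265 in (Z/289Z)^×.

272

By Lagrange's theorem, ord_289(265) divides φ(289) = φ(17^2) = 17·(17−1) = 272 = 2^4 · 17.
Divisors of 272: 1, 2, 4, 8, 16, 17, 34, 68, 136, 272.
Test each divisor d:
265^1 ≡ 265 (mod 289)
265^2 ≡ 287 (mod 289)
265^4 ≡ 4 (mod 289)
265^8 ≡ 16 (mod 289)
265^16 ≡ 256 (mod 289)
265^17 ≡ 214 (mod 289)
265^34 ≡ 134 (mod 289)
265^68 ≡ 38 (mod 289)
265^136 ≡ 288 (mod 289)
265^272 ≡ 1 (mod 289) ✓
So ord_289(265) = 272.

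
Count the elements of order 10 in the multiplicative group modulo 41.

φ(41) = 41 − 1 = 40 = 2^3 · 5.
In a cyclic group of order 40, there are φ(d) elements of order d for each divisor d of 40, and zero for non-divisors.
10 = 2 · 5 divides 40, and φ(10) = 4.

4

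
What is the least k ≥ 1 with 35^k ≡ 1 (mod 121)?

110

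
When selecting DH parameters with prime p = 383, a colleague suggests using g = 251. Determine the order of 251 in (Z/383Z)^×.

191

ord(251) | φ(383) = 383 − 1 = 382 = 2 · 191.
Divisors of 382: 1, 2, 191, 382.
Evaluate successive powers at the divisors of 382:
251^1 ≡ 251
251^2 ≡ 189
251^191 ≡ 1
The smallest such exponent is 191, so the order of 251 is 191.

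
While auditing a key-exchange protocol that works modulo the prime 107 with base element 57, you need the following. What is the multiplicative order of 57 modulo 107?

By Lagrange's theorem, ord_107(57) divides φ(107) = 107 − 1 = 106 = 2 · 53.
Divisors of 106: 1, 2, 53, 106.
Check 57^d mod 107 for each divisor in increasing order:
57^1 ≡ 57
57^2 ≡ 39
57^53 ≡ 1
Hence ord(57) = 53.

53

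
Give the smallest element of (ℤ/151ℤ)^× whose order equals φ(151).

6

φ(151) = 151 − 1 = 150 = 2 · 3 · 5^2.
g is a primitive root iff g^(150/q) ≢ 1 (mod 151) for each prime q ∈ {2, 3, 5}.
g = 2: 2^75 ≡ 1 — hits 1, so not a primitive root.
g = 3: 3^75 ≡ 150; 3^50 ≡ 1 — hits 1, so not a primitive root.
g = 4: 4^75 ≡ 1 — hits 1, so not a primitive root.
g = 5: 5^75 ≡ 1 — hits 1, so not a primitive root.
g = 6: 6^75 ≡ 150; 6^50 ≡ 32; 6^30 ≡ 59 — none is 1, so 6 is a primitive root.
The smallest primitive root modulo 151 is 6.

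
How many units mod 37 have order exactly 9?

6

φ(37) = 37 − 1 = 36 = 2^2 · 3^2.
In a cyclic group of order 36, there are φ(d) elements of order d for each divisor d of 36, and zero for non-divisors.
9 = 3^2 divides 36, and φ(9) = 6.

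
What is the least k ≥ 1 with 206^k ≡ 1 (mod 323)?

72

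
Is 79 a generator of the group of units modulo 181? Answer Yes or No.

No

φ(181) = 181 − 1 = 180 = 2^2 · 3^2 · 5.
Test 79^(180/q) mod 181 for each prime factor q of 180:
79^90 ≡ 1 (mod 181)  [q = 2: ≡ 1 ✗]
79^60 ≡ 48 (mod 181)  [q = 3: ≢ 1 ✓]
79^36 ≡ 42 (mod 181)  [q = 5: ≢ 1 ✓]
The check at q = 2 fails, so 79 generates a proper subgroup.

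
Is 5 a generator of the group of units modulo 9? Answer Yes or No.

Yes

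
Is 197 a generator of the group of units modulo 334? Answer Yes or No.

φ(334) = φ(2)·φ(167) = 1·166 = 166 = 2 · 83.
An element g generates (Z/334Z)^× iff g^(166/q) ≢ 1 (mod 334) for each prime q ∈ {2, 83}.
197^83 ≡ 333 (mod 334)  [q = 2: ≢ 1 ✓]
197^2 ≡ 65 (mod 334)  [q = 83: ≢ 1 ✓]
Every test exponent gives a nontrivial residue, hence 197 generates the full group.

Yes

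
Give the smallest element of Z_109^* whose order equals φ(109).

6

φ(109) = 109 − 1 = 108 = 2^2 · 3^3.
Test candidates g = 2, 3, … against the prime factors q ∈ {2, 3} of φ(109): g is a generator iff g^(108/q) ≢ 1 for every such q.
g = 2: 2^54 ≡ 108; 2^36 ≡ 1 — hits 1, so not a primitive root.
g = 3: 3^54 ≡ 1 — hits 1, so not a primitive root.
g = 4: 4^54 ≡ 1 — hits 1, so not a primitive root.
g = 5: 5^54 ≡ 1 — hits 1, so not a primitive root.
g = 6: 6^54 ≡ 108; 6^36 ≡ 63 — none is 1, so 6 is a primitive root.
So 6 is the smallest generator of (Z/109Z)^×.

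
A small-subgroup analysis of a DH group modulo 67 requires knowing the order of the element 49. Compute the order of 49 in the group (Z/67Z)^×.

33

ord(49) | φ(67) = 67 − 1 = 66 = 2 · 3 · 11.
Divisors of 66: 1, 2, 3, 6, 11, 22, 33, 66.
Evaluate successive powers at the divisors of 66:
49^1 ≡ 49 (mod 67)
49^2 ≡ 56 (mod 67)
49^3 ≡ 64 (mod 67)
49^6 ≡ 9 (mod 67)
49^11 ≡ 29 (mod 67)
49^22 ≡ 37 (mod 67)
49^33 ≡ 1 (mod 67) ✓
Hence ord(49) = 33.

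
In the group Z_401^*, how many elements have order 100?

φ(401) = 401 − 1 = 400 = 2^4 · 5^2.
In a cyclic group of order 400, there are φ(d) elements of order d for each divisor d of 400, and zero for non-divisors.
100 = 2^2 · 5^2 divides 400, and φ(100) = 40.

40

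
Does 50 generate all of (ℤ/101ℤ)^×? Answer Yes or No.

Yes

φ(101) = 101 − 1 = 100 = 2^2 · 5^2.
It suffices to check that the order of 50 is not a proper divisor of 100: compute 50^(100/q) for q ∈ {2, 5}.
50^50 ≡ 100 (mod 101)  [q = 2: ≢ 1 ✓]
50^20 ≡ 84 (mod 101)  [q = 5: ≢ 1 ✓]
All checks pass, so 50 has order 100 and is a primitive root modulo 101.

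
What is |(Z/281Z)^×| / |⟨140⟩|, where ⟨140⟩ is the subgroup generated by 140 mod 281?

8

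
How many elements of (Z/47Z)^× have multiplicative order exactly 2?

φ(47) = 47 − 1 = 46 = 2 · 23.
In a cyclic group of order 46, there are φ(d) elements of order d for each divisor d of 46, and zero for non-divisors.
2 | 46, and φ(2) = 2 − 1 = 1.

1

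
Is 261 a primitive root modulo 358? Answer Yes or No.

φ(358) = φ(2)·φ(179) = 1·178 = 178 = 2 · 89.
An element g generates (Z/358Z)^× iff g^(178/q) ≢ 1 (mod 358) for each prime q ∈ {2, 89}.
261^89 ≡ 1 (mod 358)  [q = 2: ≡ 1 ✗]
261^2 ≡ 101 (mod 358)  [q = 89: ≢ 1 ✓]
The check at q = 2 fails, so 261 generates a proper subgroup.

No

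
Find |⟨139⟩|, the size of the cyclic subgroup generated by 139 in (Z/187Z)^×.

80

By Lagrange's theorem, ord_187(139) divides φ(187) = φ(11·17) = (11−1)·(17−1) = 10·16 = 160 = 2^5 · 5.
Divisors of 160: 1, 2, 4, 5, 8, 10, 16, 20, 32, 40, 80, 160.
Evaluate successive powers at the divisors of 160:
139^1 ≡ 139
139^2 ≡ 60
139^4 ≡ 47
139^5 ≡ 175
139^8 ≡ 152
139^10 ≡ 144
139^16 ≡ 103
139^20 ≡ 166
139^32 ≡ 137
139^40 ≡ 67
139^80 ≡ 1
So ord_187(139) = 80.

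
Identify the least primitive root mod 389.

2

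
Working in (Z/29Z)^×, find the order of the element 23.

By Lagrange's theorem, ord_29(23) divides φ(29) = 29 − 1 = 28 = 2^2 · 7.
Divisors of 28: 1, 2, 4, 7, 14, 28.
Evaluate successive powers at the divisors of 28:
23^1 ≡ 23 (mod 29)
23^2 ≡ 7 (mod 29)
23^4 ≡ 20 (mod 29)
23^7 ≡ 1 (mod 29) ✓
So ord_29(23) = 7.

7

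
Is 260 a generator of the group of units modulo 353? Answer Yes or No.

φ(353) = 353 − 1 = 352 = 2^5 · 11.
It suffices to check that the order of 260 is not a proper divisor of 352: compute 260^(352/q) for q ∈ {2, 11}.
260^176 ≡ 1 (mod 353)  [q = 2: ≡ 1 ✗]
260^32 ≡ 217 (mod 353)  [q = 11: ≢ 1 ✓]
260^176 ≡ 1 shows ord(260) | 176, strictly less than φ(353); not a primitive root.

No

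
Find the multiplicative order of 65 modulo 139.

Since 65 ∈ (Z/139Z)^×, its order divides φ(139) = 139 − 1 = 138 = 2 · 3 · 23.
Divisors of 138: 1, 2, 3, 6, 23, 46, 69, 138.
Compute 65^d (mod 139) for the divisors d until we hit 1:
65^1 ≡ 65 (mod 139)
65^2 ≡ 55 (mod 139)
65^3 ≡ 100 (mod 139)
65^6 ≡ 131 (mod 139)
65^23 ≡ 1 (mod 139) ✓
So ord_139(65) = 23.

23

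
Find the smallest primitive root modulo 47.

5

φ(47) = 47 − 1 = 46 = 2 · 23.
Test candidates g = 2, 3, … against the prime factors q ∈ {2, 23} of φ(47): g is a generator iff g^(46/q) ≢ 1 for every such q.
g = 2: 2^23 ≡ 1 — hits 1, so not a primitive root.
g = 3: 3^23 ≡ 1 — hits 1, so not a primitive root.
g = 4: 4^23 ≡ 1 — hits 1, so not a primitive root.
g = 5: 5^23 ≡ 46; 5^2 ≡ 25 — none is 1, so 5 is a primitive root.
So 5 is the smallest generator of (Z/47Z)^×.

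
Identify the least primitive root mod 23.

5

φ(23) = 23 − 1 = 22 = 2 · 11.
Test candidates g = 2, 3, … against the prime factors q ∈ {2, 11} of φ(23): g is a generator iff g^(22/q) ≢ 1 for every such q.
g = 2: 2^11 ≡ 1 — hits 1, so not a primitive root.
g = 3: 3^11 ≡ 1 — hits 1, so not a primitive root.
g = 4: 4^11 ≡ 1 — hits 1, so not a primitive root.
g = 5: 5^11 ≡ 22; 5^2 ≡ 2 — none is 1, so 5 is a primitive root.
The smallest primitive root modulo 23 is 5.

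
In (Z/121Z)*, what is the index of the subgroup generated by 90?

1

The order of 90 must divide φ(121) = φ(11^2) = 11·(11−1) = 110 = 2 · 5 · 11.
Divisors of 110: 1, 2, 5, 10, 11, 22, 55, 110.
Test each divisor d:
90^1 ≡ 90
90^2 ≡ 114
90^5 ≡ 54
90^10 ≡ 12
90^11 ≡ 112
90^22 ≡ 81
90^55 ≡ 120
90^110 ≡ 1
So ord_121(90) = 110, hence |⟨90⟩| = 110.
[(Z/121Z)^× : ⟨90⟩] = 110/110 = 1.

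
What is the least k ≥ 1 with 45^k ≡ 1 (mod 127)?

126

By Lagrange's theorem, ord_127(45) divides φ(127) = 127 − 1 = 126 = 2 · 3^2 · 7.
Divisors of 126: 1, 2, 3, 6, 7, 9, 14, 18, 21, 42, 63, 126.
Evaluate successive powers at the divisors of 126:
45^1 ≡ 45
45^2 ≡ 120
45^3 ≡ 66
45^6 ≡ 38
45^7 ≡ 59
45^9 ≡ 95
45^14 ≡ 52
45^18 ≡ 8
45^21 ≡ 20
45^42 ≡ 19
45^63 ≡ 126
45^126 ≡ 1
The smallest such exponent is 126, so the order of 45 is 126.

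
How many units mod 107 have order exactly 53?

52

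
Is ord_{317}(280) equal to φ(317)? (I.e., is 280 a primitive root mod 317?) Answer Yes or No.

No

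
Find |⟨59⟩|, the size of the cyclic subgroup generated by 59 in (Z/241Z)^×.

By Lagrange's theorem, ord_241(59) divides φ(241) = 241 − 1 = 240 = 2^4 · 3 · 5.
Divisors of 240: 1, 2, 3, 4, 5, 6, 8, 10, 12, 15, 16, 20, 24, 30, 40, 48, 60, 80, 120, 240.
Compute 59^d (mod 241) for the divisors d until we hit 1:
59^1 ≡ 59 (mod 241)
59^2 ≡ 107 (mod 241)
59^3 ≡ 47 (mod 241)
59^4 ≡ 122 (mod 241)
59^5 ≡ 209 (mod 241)
59^6 ≡ 40 (mod 241)
59^8 ≡ 183 (mod 241)
59^10 ≡ 60 (mod 241)
59^12 ≡ 154 (mod 241)
59^15 ≡ 8 (mod 241)
59^16 ≡ 231 (mod 241)
59^20 ≡ 226 (mod 241)
59^24 ≡ 98 (mod 241)
59^30 ≡ 64 (mod 241)
59^40 ≡ 225 (mod 241)
59^48 ≡ 205 (mod 241)
59^60 ≡ 240 (mod 241)
59^80 ≡ 15 (mod 241)
59^120 ≡ 1 (mod 241) ✓
Hence ord(59) = 120.

120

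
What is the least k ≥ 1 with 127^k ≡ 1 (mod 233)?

232

ord(127) | φ(233) = 233 − 1 = 232 = 2^3 · 29.
Divisors of 232: 1, 2, 4, 8, 29, 58, 116, 232.
Check 127^d mod 233 for each divisor in increasing order:
127^1 ≡ 127 (mod 233)
127^2 ≡ 52 (mod 233)
127^4 ≡ 141 (mod 233)
127^8 ≡ 76 (mod 233)
127^29 ≡ 97 (mod 233)
127^58 ≡ 89 (mod 233)
127^116 ≡ 232 (mod 233)
127^232 ≡ 1 (mod 233) ✓
Hence ord(127) = 232.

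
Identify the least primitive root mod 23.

φ(23) = 23 − 1 = 22 = 2 · 11.
Test candidates g = 2, 3, … against the prime factors q ∈ {2, 11} of φ(23): g is a generator iff g^(22/q) ≢ 1 for every such q.
g = 2: 2^11 ≡ 1 — hits 1, so not a primitive root.
g = 3: 3^11 ≡ 1 — hits 1, so not a primitive root.
g = 4: 4^11 ≡ 1 — hits 1, so not a primitive root.
g = 5: 5^11 ≡ 22; 5^2 ≡ 2 — none is 1, so 5 is a primitive root.
The smallest primitive root modulo 23 is 5.

5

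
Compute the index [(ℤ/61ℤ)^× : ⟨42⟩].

ord(42) | φ(61) = 61 − 1 = 60 = 2^2 · 3 · 5.
Divisors of 60: 1, 2, 3, 4, 5, 6, 10, 12, 15, 20, 30, 60.
Test each divisor d:
42^1 ≡ 42 (mod 61)
42^2 ≡ 56 (mod 61)
42^3 ≡ 34 (mod 61)
42^4 ≡ 25 (mod 61)
42^5 ≡ 13 (mod 61)
42^6 ≡ 58 (mod 61)
42^10 ≡ 47 (mod 61)
42^12 ≡ 9 (mod 61)
42^15 ≡ 1 (mod 61) ✓
The order of 42 is 15, so the subgroup it generates has 15 elements.
[(Z/61Z)^× : ⟨42⟩] = 60/15 = 4.

4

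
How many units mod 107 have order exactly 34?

φ(107) = 107 − 1 = 106 = 2 · 53.
(Z/107Z)^× is cyclic (|G| = 106); a cyclic group of order m has exactly φ(d) elements of each order d | m, and none otherwise.
34 does not divide 106, so no element of (Z/107Z)^× has order 34.

0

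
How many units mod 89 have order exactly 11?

φ(89) = 89 − 1 = 88 = 2^3 · 11.
In a cyclic group of order 88, there are φ(d) elements of order d for each divisor d of 88, and zero for non-divisors.
11 | 88, and φ(11) = 11 − 1 = 10.

10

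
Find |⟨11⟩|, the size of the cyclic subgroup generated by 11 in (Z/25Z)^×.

By Lagrange's theorem, ord_25(11) divides φ(25) = φ(5^2) = 5·(5−1) = 20 = 2^2 · 5.
Divisors of 20: 1, 2, 4, 5, 10, 20.
Evaluate successive powers at the divisors of 20:
11^1 ≡ 11 (mod 25)
11^2 ≡ 21 (mod 25)
11^4 ≡ 16 (mod 25)
11^5 ≡ 1 (mod 25) ✓
So ord_25(11) = 5.

5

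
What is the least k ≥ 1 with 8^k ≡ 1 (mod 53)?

52

ord(8) | φ(53) = 53 − 1 = 52 = 2^2 · 13.
Divisors of 52: 1, 2, 4, 13, 26, 52.
Test each divisor d:
8^1 ≡ 8 (mod 53)
8^2 ≡ 11 (mod 53)
8^4 ≡ 15 (mod 53)
8^13 ≡ 23 (mod 53)
8^26 ≡ 52 (mod 53)
8^52 ≡ 1 (mod 53) ✓
Therefore the multiplicative order of 8 modulo 53 is 52.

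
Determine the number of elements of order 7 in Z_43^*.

6

φ(43) = 43 − 1 = 42 = 2 · 3 · 7.
(Z/43Z)^× is cyclic (|G| = 42); a cyclic group of order m has exactly φ(d) elements of each order d | m, and none otherwise.
7 | 42, and φ(7) = 7 − 1 = 6.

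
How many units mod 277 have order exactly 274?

φ(277) = 277 − 1 = 276 = 2^2 · 3 · 23.
Since (Z/277Z)^× is cyclic of order 276, the number of elements of order d is φ(d) when d | 276 and 0 otherwise.
274 does not divide 276, so no element of (Z/277Z)^× has order 274.

0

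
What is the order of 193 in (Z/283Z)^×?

282

ord(193) | φ(283) = 283 − 1 = 282 = 2 · 3 · 47.
Divisors of 282: 1, 2, 3, 6, 47, 94, 141, 282.
Check 193^d mod 283 for each divisor in increasing order:
193^1 ≡ 193
193^2 ≡ 176
193^3 ≡ 8
193^6 ≡ 64
193^47 ≡ 239
193^94 ≡ 238
193^141 ≡ 282
193^282 ≡ 1
Therefore the multiplicative order of 193 modulo 283 is 282.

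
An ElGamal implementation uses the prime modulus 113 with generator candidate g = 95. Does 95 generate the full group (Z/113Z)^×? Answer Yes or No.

No

φ(113) = 113 − 1 = 112 = 2^4 · 7.
95 is a primitive root mod 113 iff 95^(φ(113)/q) ≢ 1 for every prime q | φ(113), i.e. q ∈ {2, 7}.
95^56 ≡ 1 (mod 113)  [q = 2: ≡ 1 ✗]
95^16 ≡ 1 (mod 113)  [q = 7: ≡ 1 ✗]
Since 95^56 ≡ 1, the order of 95 divides 56 < 112, so 95 is not a primitive root.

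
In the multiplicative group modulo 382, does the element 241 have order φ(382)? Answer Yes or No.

No

φ(382) = φ(2)·φ(191) = 1·190 = 190 = 2 · 5 · 19.
Test 241^(190/q) mod 382 for each prime factor q of 190:
241^95 ≡ 1 (mod 382)  [q = 2: ≡ 1 ✗]
241^38 ≡ 49 (mod 382)  [q = 5: ≢ 1 ✓]
241^10 ≡ 345 (mod 382)  [q = 19: ≢ 1 ✓]
Since 241^95 ≡ 1, the order of 241 divides 95 < 190, so 241 is not a primitive root.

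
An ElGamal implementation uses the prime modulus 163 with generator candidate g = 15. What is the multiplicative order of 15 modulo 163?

81

ord(15) | φ(163) = 163 − 1 = 162 = 2 · 3^4.
Divisors of 162: 1, 2, 3, 6, 9, 18, 27, 54, 81, 162.
Compute 15^d (mod 163) for the divisors d until we hit 1:
15^1 ≡ 15 (mod 163)
15^2 ≡ 62 (mod 163)
15^3 ≡ 115 (mod 163)
15^6 ≡ 22 (mod 163)
15^9 ≡ 85 (mod 163)
15^18 ≡ 53 (mod 163)
15^27 ≡ 104 (mod 163)
15^54 ≡ 58 (mod 163)
15^81 ≡ 1 (mod 163) ✓
The smallest such exponent is 81, so the order of 15 is 81.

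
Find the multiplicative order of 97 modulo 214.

106

The order of 97 must divide φ(214) = φ(2)·φ(107) = 1·106 = 106 = 2 · 53.
Divisors of 106: 1, 2, 53, 106.
Evaluate successive powers at the divisors of 106:
97^1 ≡ 97 (mod 214)
97^2 ≡ 207 (mod 214)
97^53 ≡ 213 (mod 214)
97^106 ≡ 1 (mod 214) ✓
So ord_214(97) = 106.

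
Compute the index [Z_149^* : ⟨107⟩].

4

The order of 107 must divide φ(149) = 149 − 1 = 148 = 2^2 · 37.
Divisors of 148: 1, 2, 4, 37, 74, 148.
Compute 107^d (mod 149) for the divisors d until we hit 1:
107^1 ≡ 107
107^2 ≡ 125
107^4 ≡ 129
107^37 ≡ 1
The order of 107 is 37, so the subgroup it generates has 37 elements.
Index = |(Z/149Z)^×| / |⟨107⟩| = 148 / 37 = 4.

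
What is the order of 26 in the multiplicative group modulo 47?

46

By Lagrange's theorem, ord_47(26) divides φ(47) = 47 − 1 = 46 = 2 · 23.
Divisors of 46: 1, 2, 23, 46.
Test each divisor d:
26^1 ≡ 26 (mod 47)
26^2 ≡ 18 (mod 47)
26^23 ≡ 46 (mod 47)
26^46 ≡ 1 (mod 47) ✓
The smallest such exponent is 46, so the order of 26 is 46.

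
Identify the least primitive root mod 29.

2

φ(29) = 29 − 1 = 28 = 2^2 · 7.
Test candidates g = 2, 3, … against the prime factors q ∈ {2, 7} of φ(29): g is a generator iff g^(28/q) ≢ 1 for every such q.
g = 2: 2^14 ≡ 28; 2^4 ≡ 16 — none is 1, so 2 is a primitive root.
So 2 is the smallest generator of (Z/29Z)^×.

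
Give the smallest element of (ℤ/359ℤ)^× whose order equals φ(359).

φ(359) = 359 − 1 = 358 = 2 · 179.
Test candidates g = 2, 3, … against the prime factors q ∈ {2, 179} of φ(359): g is a generator iff g^(358/q) ≢ 1 for every such q.
g = 2: 2^179 ≡ 1 — hits 1, so not a primitive root.
g = 3: 3^179 ≡ 1 — hits 1, so not a primitive root.
g = 4: 4^179 ≡ 1 — hits 1, so not a primitive root.
g = 5: 5^179 ≡ 1 — hits 1, so not a primitive root.
g = 6: 6^179 ≡ 1 — hits 1, so not a primitive root.
g = 7: 7^179 ≡ 358; 7^2 ≡ 49 — none is 1, so 7 is a primitive root.
The smallest primitive root modulo 359 is 7.

7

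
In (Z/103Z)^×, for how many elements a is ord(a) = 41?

0

φ(103) = 103 − 1 = 102 = 2 · 3 · 17.
In a cyclic group of order 102, there are φ(d) elements of order d for each divisor d of 102, and zero for non-divisors.
41 does not divide 102, so no element of (Z/103Z)^× has order 41.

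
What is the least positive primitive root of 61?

2

φ(61) = 61 − 1 = 60 = 2^2 · 3 · 5.
Test candidates g = 2, 3, … against the prime factors q ∈ {2, 3, 5} of φ(61): g is a generator iff g^(60/q) ≢ 1 for every such q.
g = 2: 2^30 ≡ 60; 2^20 ≡ 47; 2^12 ≡ 9 — none is 1, so 2 is a primitive root.
Hence the least primitive root of 61 is 2.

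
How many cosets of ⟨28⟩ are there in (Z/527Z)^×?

ord(28) | φ(527) = φ(17·31) = (17−1)·(31−1) = 16·30 = 480 = 2^5 · 3 · 5.
Divisors of 480: 1, 2, 3, 4, 5, 6, 8, 10, 12, 15, 16, 20, 24, 30, 32, 40, 48, 60, 80, 96, 120, 160, 240, 480.
Test each divisor d:
28^1 ≡ 28
28^2 ≡ 257
28^3 ≡ 345
28^4 ≡ 174
28^5 ≡ 129
28^6 ≡ 450
28^8 ≡ 237
28^10 ≡ 304
28^12 ≡ 132
28^15 ≡ 218
28^16 ≡ 307
28^20 ≡ 191
28^24 ≡ 33
28^30 ≡ 94
28^32 ≡ 443
28^40 ≡ 118
28^48 ≡ 35
28^60 ≡ 404
28^80 ≡ 222
28^96 ≡ 171
28^120 ≡ 373
28^160 ≡ 273
28^240 ≡ 1
So ord_527(28) = 240, hence |⟨28⟩| = 240.
[(Z/527Z)^× : ⟨28⟩] = 480/240 = 2.

2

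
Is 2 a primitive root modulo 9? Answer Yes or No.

Yes

φ(9) = φ(3^2) = 3·(3−1) = 6 = 2 · 3.
2 is a primitive root mod 9 iff 2^(φ(9)/q) ≢ 1 for every prime q | φ(9), i.e. q ∈ {2, 3}.
2^3 ≡ 8 (mod 9)  [q = 2: ≢ 1 ✓]
2^2 ≡ 4 (mod 9)  [q = 3: ≢ 1 ✓]
None equal 1, so ord_9(2) = 6: 2 is a primitive root.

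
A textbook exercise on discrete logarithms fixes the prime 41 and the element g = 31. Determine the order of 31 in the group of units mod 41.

10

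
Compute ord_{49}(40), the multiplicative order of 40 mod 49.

42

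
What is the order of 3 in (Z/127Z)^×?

The order of 3 must divide φ(127) = 127 − 1 = 126 = 2 · 3^2 · 7.
Divisors of 126: 1, 2, 3, 6, 7, 9, 14, 18, 21, 42, 63, 126.
Evaluate successive powers at the divisors of 126:
3^1 ≡ 3 (mod 127)
3^2 ≡ 9 (mod 127)
3^3 ≡ 27 (mod 127)
3^6 ≡ 94 (mod 127)
3^7 ≡ 28 (mod 127)
3^9 ≡ 125 (mod 127)
3^14 ≡ 22 (mod 127)
3^18 ≡ 4 (mod 127)
3^21 ≡ 108 (mod 127)
3^42 ≡ 107 (mod 127)
3^63 ≡ 126 (mod 127)
3^126 ≡ 1 (mod 127) ✓
The smallest such exponent is 126, so the order of 3 is 126.

126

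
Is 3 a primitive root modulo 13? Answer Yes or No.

φ(13) = 13 − 1 = 12 = 2^2 · 3.
Test 3^(12/q) mod 13 for each prime factor q of 12:
3^6 ≡ 1 (mod 13)  [q = 2: ≡ 1 ✗]
3^4 ≡ 3 (mod 13)  [q = 3: ≢ 1 ✓]
Since 3^6 ≡ 1, the order of 3 divides 6 < 12, so 3 is not a primitive root.

No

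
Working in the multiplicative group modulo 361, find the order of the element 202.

By Lagrange's theorem, ord_361(202) divides φ(361) = φ(19^2) = 19·(19−1) = 342 = 2 · 3^2 · 19.
Divisors of 342: 1, 2, 3, 6, 9, 18, 19, 38, 57, 114, 171, 342.
Evaluate successive powers at the divisors of 342:
202^1 ≡ 202 (mod 361)
202^2 ≡ 11 (mod 361)
202^3 ≡ 56 (mod 361)
202^6 ≡ 248 (mod 361)
202^9 ≡ 170 (mod 361)
202^18 ≡ 20 (mod 361)
202^19 ≡ 69 (mod 361)
202^38 ≡ 68 (mod 361)
202^57 ≡ 360 (mod 361)
202^114 ≡ 1 (mod 361) ✓
The smallest such exponent is 114, so the order of 202 is 114.

114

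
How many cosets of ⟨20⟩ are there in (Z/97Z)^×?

3

Since 20 ∈ (Z/97Z)^×, its order divides φ(97) = 97 − 1 = 96 = 2^5 · 3.
Divisors of 96: 1, 2, 3, 4, 6, 8, 12, 16, 24, 32, 48, 96.
Test each divisor d:
20^1 ≡ 20 (mod 97)
20^2 ≡ 12 (mod 97)
20^3 ≡ 46 (mod 97)
20^4 ≡ 47 (mod 97)
20^6 ≡ 79 (mod 97)
20^8 ≡ 75 (mod 97)
20^12 ≡ 33 (mod 97)
20^16 ≡ 96 (mod 97)
20^24 ≡ 22 (mod 97)
20^32 ≡ 1 (mod 97) ✓
The order of 20 is 32, so the subgroup it generates has 32 elements.
[(Z/97Z)^× : ⟨20⟩] = 96/32 = 3.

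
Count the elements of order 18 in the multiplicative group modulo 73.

φ(73) = 73 − 1 = 72 = 2^3 · 3^2.
Since (Z/73Z)^× is cyclic of order 72, the number of elements of order d is φ(d) when d | 72 and 0 otherwise.
18 = 2 · 3^2 divides 72, and φ(18) = 6.

6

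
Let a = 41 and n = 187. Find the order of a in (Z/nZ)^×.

80

By Lagrange's theorem, ord_187(41) divides φ(187) = φ(11·17) = (11−1)·(17−1) = 10·16 = 160 = 2^5 · 5.
Divisors of 160: 1, 2, 4, 5, 8, 10, 16, 20, 32, 40, 80, 160.
Compute 41^d (mod 187) for the divisors d until we hit 1:
41^1 ≡ 41
41^2 ≡ 185
41^4 ≡ 4
41^5 ≡ 164
41^8 ≡ 16
41^10 ≡ 155
41^16 ≡ 69
41^20 ≡ 89
41^32 ≡ 86
41^40 ≡ 67
41^80 ≡ 1
Therefore the multiplicative order of 41 modulo 187 is 80.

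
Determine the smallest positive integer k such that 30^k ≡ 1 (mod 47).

The order of 30 must divide φ(47) = 47 − 1 = 46 = 2 · 23.
Divisors of 46: 1, 2, 23, 46.
Evaluate successive powers at the divisors of 46:
30^1 ≡ 30 (mod 47)
30^2 ≡ 7 (mod 47)
30^23 ≡ 46 (mod 47)
30^46 ≡ 1 (mod 47) ✓
So ord_47(30) = 46.

46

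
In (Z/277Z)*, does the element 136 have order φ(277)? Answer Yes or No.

No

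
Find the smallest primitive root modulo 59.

2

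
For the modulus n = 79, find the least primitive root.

φ(79) = 79 − 1 = 78 = 2 · 3 · 13.
g is a primitive root iff g^(78/q) ≢ 1 (mod 79) for each prime q ∈ {2, 3, 13}.
g = 2: 2^39 ≡ 1 — hits 1, so not a primitive root.
g = 3: 3^39 ≡ 78; 3^26 ≡ 23; 3^6 ≡ 18 — none is 1, so 3 is a primitive root.
Hence the least primitive root of 79 is 3.

3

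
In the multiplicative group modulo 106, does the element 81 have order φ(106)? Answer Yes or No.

φ(106) = φ(2)·φ(53) = 1·52 = 52 = 2^2 · 13.
Test 81^(52/q) mod 106 for each prime factor q of 52:
81^26 ≡ 1 (mod 106)  [q = 2: ≡ 1 ✗]
81^4 ≡ 15 (mod 106)  [q = 13: ≢ 1 ✓]
The check at q = 2 fails, so 81 generates a proper subgroup.

No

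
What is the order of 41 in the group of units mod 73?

ord(41) | φ(73) = 73 − 1 = 72 = 2^3 · 3^2.
Divisors of 72: 1, 2, 3, 4, 6, 8, 9, 12, 18, 24, 36, 72.
Evaluate successive powers at the divisors of 72:
41^1 ≡ 41 (mod 73)
41^2 ≡ 2 (mod 73)
41^3 ≡ 9 (mod 73)
41^4 ≡ 4 (mod 73)
41^6 ≡ 8 (mod 73)
41^8 ≡ 16 (mod 73)
41^9 ≡ 72 (mod 73)
41^12 ≡ 64 (mod 73)
41^18 ≡ 1 (mod 73) ✓
Hence ord(41) = 18.

18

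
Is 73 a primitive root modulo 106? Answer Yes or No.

φ(106) = φ(2)·φ(53) = 1·52 = 52 = 2^2 · 13.
73 is a primitive root mod 106 iff 73^(φ(106)/q) ≢ 1 for every prime q | φ(106), i.e. q ∈ {2, 13}.
73^26 ≡ 105 (mod 106)  [q = 2: ≢ 1 ✓]
73^4 ≡ 99 (mod 106)  [q = 13: ≢ 1 ✓]
Every test exponent gives a nontrivial residue, hence 73 generates the full group.

Yes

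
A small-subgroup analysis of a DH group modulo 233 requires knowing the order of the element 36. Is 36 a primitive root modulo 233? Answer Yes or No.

No

φ(233) = 233 − 1 = 232 = 2^3 · 29.
It suffices to check that the order of 36 is not a proper divisor of 232: compute 36^(232/q) for q ∈ {2, 29}.
36^116 ≡ 1 (mod 233)  [q = 2: ≡ 1 ✗]
36^8 ≡ 37 (mod 233)  [q = 29: ≢ 1 ✓]
The check at q = 2 fails, so 36 generates a proper subgroup.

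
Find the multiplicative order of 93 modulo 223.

222

ord(93) | φ(223) = 223 − 1 = 222 = 2 · 3 · 37.
Divisors of 222: 1, 2, 3, 6, 37, 74, 111, 222.
Compute 93^d (mod 223) for the divisors d until we hit 1:
93^1 ≡ 93 (mod 223)
93^2 ≡ 175 (mod 223)
93^3 ≡ 219 (mod 223)
93^6 ≡ 16 (mod 223)
93^37 ≡ 40 (mod 223)
93^74 ≡ 39 (mod 223)
93^111 ≡ 222 (mod 223)
93^222 ≡ 1 (mod 223) ✓
The smallest such exponent is 222, so the order of 93 is 222.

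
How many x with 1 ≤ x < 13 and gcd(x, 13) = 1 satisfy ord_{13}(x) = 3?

2

φ(13) = 13 − 1 = 12 = 2^2 · 3.
(Z/13Z)^× is cyclic (|G| = 12); a cyclic group of order m has exactly φ(d) elements of each order d | m, and none otherwise.
3 | 12, and φ(3) = 3 − 1 = 2.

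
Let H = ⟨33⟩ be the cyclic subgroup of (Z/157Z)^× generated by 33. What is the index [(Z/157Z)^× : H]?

2

Since 33 ∈ (Z/157Z)^×, its order divides φ(157) = 157 − 1 = 156 = 2^2 · 3 · 13.
Divisors of 156: 1, 2, 3, 4, 6, 12, 13, 26, 39, 52, 78, 156.
Evaluate successive powers at the divisors of 156:
33^1 ≡ 33
33^2 ≡ 147
33^3 ≡ 141
33^4 ≡ 100
33^6 ≡ 99
33^12 ≡ 67
33^13 ≡ 13
33^26 ≡ 12
33^39 ≡ 156
33^52 ≡ 144
33^78 ≡ 1
Thus |⟨33⟩| = ord(33) = 78.
Index = |(Z/157Z)^×| / |⟨33⟩| = 156 / 78 = 2.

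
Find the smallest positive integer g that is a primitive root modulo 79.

φ(79) = 79 − 1 = 78 = 2 · 3 · 13.
Test candidates g = 2, 3, … against the prime factors q ∈ {2, 3, 13} of φ(79): g is a generator iff g^(78/q) ≢ 1 for every such q.
g = 2: 2^39 ≡ 1 — hits 1, so not a primitive root.
g = 3: 3^39 ≡ 78; 3^26 ≡ 23; 3^6 ≡ 18 — none is 1, so 3 is a primitive root.
The smallest primitive root modulo 79 is 3.

3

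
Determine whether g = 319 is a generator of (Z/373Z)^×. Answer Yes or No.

Yes

φ(373) = 373 − 1 = 372 = 2^2 · 3 · 31.
It suffices to check that the order of 319 is not a proper divisor of 372: compute 319^(372/q) for q ∈ {2, 3, 31}.
319^186 ≡ 372 (mod 373)  [q = 2: ≢ 1 ✓]
319^124 ≡ 284 (mod 373)  [q = 3: ≢ 1 ✓]
319^12 ≡ 49 (mod 373)  [q = 31: ≢ 1 ✓]
None equal 1, so ord_373(319) = 372: 319 is a primitive root.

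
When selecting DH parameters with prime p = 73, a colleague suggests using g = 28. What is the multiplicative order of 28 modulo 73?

72

The order of 28 must divide φ(73) = 73 − 1 = 72 = 2^3 · 3^2.
Divisors of 72: 1, 2, 3, 4, 6, 8, 9, 12, 18, 24, 36, 72.
Evaluate successive powers at the divisors of 72:
28^1 ≡ 28 (mod 73)
28^2 ≡ 54 (mod 73)
28^3 ≡ 52 (mod 73)
28^4 ≡ 69 (mod 73)
28^6 ≡ 3 (mod 73)
28^8 ≡ 16 (mod 73)
28^9 ≡ 10 (mod 73)
28^12 ≡ 9 (mod 73)
28^18 ≡ 27 (mod 73)
28^24 ≡ 8 (mod 73)
28^36 ≡ 72 (mod 73)
28^72 ≡ 1 (mod 73) ✓
Therefore the multiplicative order of 28 modulo 73 is 72.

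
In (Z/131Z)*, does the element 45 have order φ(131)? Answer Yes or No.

φ(131) = 131 − 1 = 130 = 2 · 5 · 13.
An element g generates (Z/131Z)^× iff g^(130/q) ≢ 1 (mod 131) for each prime q ∈ {2, 5, 13}.
45^65 ≡ 1 (mod 131)  [q = 2: ≡ 1 ✗]
45^26 ≡ 1 (mod 131)  [q = 5: ≡ 1 ✗]
45^10 ≡ 113 (mod 131)  [q = 13: ≢ 1 ✓]
The check at q = 2 fails, so 45 generates a proper subgroup.

No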